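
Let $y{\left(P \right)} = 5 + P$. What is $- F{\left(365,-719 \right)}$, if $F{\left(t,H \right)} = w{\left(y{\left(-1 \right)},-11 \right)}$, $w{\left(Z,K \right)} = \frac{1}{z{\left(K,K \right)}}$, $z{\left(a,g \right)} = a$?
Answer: $\frac{1}{11} \approx 0.090909$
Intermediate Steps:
$w{\left(Z,K \right)} = \frac{1}{K}$
$F{\left(t,H \right)} = - \frac{1}{11}$ ($F{\left(t,H \right)} = \frac{1}{-11} = - \frac{1}{11}$)
$- F{\left(365,-719 \right)} = \left(-1\right) \left(- \frac{1}{11}\right) = \frac{1}{11}$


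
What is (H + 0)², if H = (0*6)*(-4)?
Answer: 0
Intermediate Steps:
H = 0 (H = 0*(-4) = 0)
(H + 0)² = (0 + 0)² = 0² = 0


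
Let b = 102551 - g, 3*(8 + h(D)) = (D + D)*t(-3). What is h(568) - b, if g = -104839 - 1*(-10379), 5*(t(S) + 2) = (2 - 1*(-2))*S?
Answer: -2980277/15 ≈ -1.9869e+5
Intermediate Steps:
t(S) = -2 + 4*S/5 (t(S) = -2 + ((2 - 1*(-2))*S)/5 = -2 + ((2 + 2)*S)/5 = -2 + (4*S)/5 = -2 + 4*S/5)
g = -94460 (g = -104839 + 10379 = -94460)
h(D) = -8 - 44*D/15 (h(D) = -8 + ((D + D)*(-2 + (⅘)*(-3)))/3 = -8 + ((2*D)*(-2 - 12/5))/3 = -8 + ((2*D)*(-22/5))/3 = -8 + (-44*D/5)/3 = -8 - 44*D/15)
b = 197011 (b = 102551 - 1*(-94460) = 102551 + 94460 = 197011)
h(568) - b = (-8 - 44/15*568) - 1*197011 = (-8 - 24992/15) - 197011 = -25112/15 - 197011 = -2980277/15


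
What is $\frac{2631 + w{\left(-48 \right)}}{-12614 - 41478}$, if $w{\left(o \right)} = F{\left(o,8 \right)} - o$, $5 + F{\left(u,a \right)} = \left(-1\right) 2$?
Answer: $- \frac{668}{13523} \approx -0.049397$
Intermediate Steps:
$F{\left(u,a \right)} = -7$ ($F{\left(u,a \right)} = -5 - 2 = -7$)
$w{\left(o \right)} = -7 - o$
$\frac{2631 + w{\left(-48 \right)}}{-12614 - 41478} = \frac{2631 - -41}{-12614 - 41478} = \frac{2631 + \left(-7 + 48\right)}{-54092} = \left(2631 + 41\right) \left(- \frac{1}{54092}\right) = 2672 \left(- \frac{1}{54092}\right) = - \frac{668}{13523}$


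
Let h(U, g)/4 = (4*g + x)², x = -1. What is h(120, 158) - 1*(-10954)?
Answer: 1603598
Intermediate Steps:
h(U, g) = 4*(-1 + 4*g)² (h(U, g) = 4*(4*g - 1)² = 4*(-1 + 4*g)²)
h(120, 158) - 1*(-10954) = 4*(-1 + 4*158)² - 1*(-10954) = 4*(-1 + 632)² + 10954 = 4*631² + 10954 = 4*398161 + 10954 = 1592644 + 10954 = 1603598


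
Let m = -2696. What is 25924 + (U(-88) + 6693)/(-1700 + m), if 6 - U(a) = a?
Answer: 113955117/4396 ≈ 25922.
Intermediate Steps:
U(a) = 6 - a
25924 + (U(-88) + 6693)/(-1700 + m) = 25924 + ((6 - 1*(-88)) + 6693)/(-1700 - 2696) = 25924 + ((6 + 88) + 6693)/(-4396) = 25924 + (94 + 6693)*(-1/4396) = 25924 + 6787*(-1/4396) = 25924 - 6787/4396 = 113955117/4396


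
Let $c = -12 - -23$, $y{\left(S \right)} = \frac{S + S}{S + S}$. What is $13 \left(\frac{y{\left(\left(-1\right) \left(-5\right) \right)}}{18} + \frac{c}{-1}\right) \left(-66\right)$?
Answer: $\frac{28171}{3} \approx 9390.3$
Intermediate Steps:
$y{\left(S \right)} = 1$ ($y{\left(S \right)} = \frac{2 S}{2 S} = 2 S \frac{1}{2 S} = 1$)
$c = 11$ ($c = -12 + 23 = 11$)
$13 \left(\frac{y{\left(\left(-1\right) \left(-5\right) \right)}}{18} + \frac{c}{-1}\right) \left(-66\right) = 13 \left(1 \cdot \frac{1}{18} + \frac{11}{-1}\right) \left(-66\right) = 13 \left(1 \cdot \frac{1}{18} + 11 \left(-1\right)\right) \left(-66\right) = 13 \left(\frac{1}{18} - 11\right) \left(-66\right) = 13 \left(- \frac{197}{18}\right) \left(-66\right) = \left(- \frac{2561}{18}\right) \left(-66\right) = \frac{28171}{3}$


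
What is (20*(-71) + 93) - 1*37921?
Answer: -39248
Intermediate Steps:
(20*(-71) + 93) - 1*37921 = (-1420 + 93) - 37921 = -1327 - 37921 = -39248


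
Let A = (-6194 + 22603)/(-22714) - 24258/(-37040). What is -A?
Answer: 14198287/210331640 ≈ 0.067504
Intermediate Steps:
A = -14198287/210331640 (A = 16409*(-1/22714) - 24258*(-1/37040) = -16409/22714 + 12129/18520 = -14198287/210331640 ≈ -0.067504)
-A = -1*(-14198287/210331640) = 14198287/210331640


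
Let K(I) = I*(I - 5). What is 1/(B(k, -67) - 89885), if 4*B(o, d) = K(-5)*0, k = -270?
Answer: -1/89885 ≈ -1.1125e-5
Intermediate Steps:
K(I) = I*(-5 + I)
B(o, d) = 0 (B(o, d) = (-5*(-5 - 5)*0)/4 = (-5*(-10)*0)/4 = (50*0)/4 = (¼)*0 = 0)
1/(B(k, -67) - 89885) = 1/(0 - 89885) = 1/(-89885) = -1/89885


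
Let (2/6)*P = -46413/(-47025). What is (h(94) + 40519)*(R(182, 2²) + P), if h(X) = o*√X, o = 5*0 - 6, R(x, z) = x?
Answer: 39158412499/5225 - 5798526*√94/5225 ≈ 7.4837e+6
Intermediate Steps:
P = 15471/5225 (P = 3*(-46413/(-47025)) = 3*(-46413*(-1/47025)) = 3*(5157/5225) = 15471/5225 ≈ 2.9610)
o = -6 (o = 0 - 6 = -6)
h(X) = -6*√X
(h(94) + 40519)*(R(182, 2²) + P) = (-6*√94 + 40519)*(182 + 15471/5225) = (40519 - 6*√94)*(966421/5225) = 39158412499/5225 - 5798526*√94/5225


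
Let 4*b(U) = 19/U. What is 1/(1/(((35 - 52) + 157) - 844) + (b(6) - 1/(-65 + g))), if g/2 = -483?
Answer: 2177472/1722851 ≈ 1.2639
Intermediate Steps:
g = -966 (g = 2*(-483) = -966)
b(U) = 19/(4*U) (b(U) = (19/U)/4 = 19/(4*U))
1/(1/(((35 - 52) + 157) - 844) + (b(6) - 1/(-65 + g))) = 1/(1/(((35 - 52) + 157) - 844) + ((19/4)/6 - 1/(-65 - 966))) = 1/(1/((-17 + 157) - 844) + ((19/4)*(1/6) - 1/(-1031))) = 1/(1/(140 - 844) + (19/24 - 1*(-1/1031))) = 1/(1/(-704) + (19/24 + 1/1031)) = 1/(-1/704 + 19613/24744) = 1/(1722851/2177472) = 2177472/1722851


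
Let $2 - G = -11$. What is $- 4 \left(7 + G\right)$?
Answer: $-80$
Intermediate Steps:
$G = 13$ ($G = 2 - -11 = 2 + 11 = 13$)
$- 4 \left(7 + G\right) = - 4 \left(7 + 13\right) = \left(-4\right) 20 = -80$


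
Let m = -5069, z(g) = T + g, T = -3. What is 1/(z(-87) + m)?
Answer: -1/5159 ≈ -0.00019384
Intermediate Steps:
z(g) = -3 + g
1/(z(-87) + m) = 1/((-3 - 87) - 5069) = 1/(-90 - 5069) = 1/(-5159) = -1/5159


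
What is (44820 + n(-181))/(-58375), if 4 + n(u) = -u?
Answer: -44997/58375 ≈ -0.77083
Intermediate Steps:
n(u) = -4 - u
(44820 + n(-181))/(-58375) = (44820 + (-4 - 1*(-181)))/(-58375) = (44820 + (-4 + 181))*(-1/58375) = (44820 + 177)*(-1/58375) = 44997*(-1/58375) = -44997/58375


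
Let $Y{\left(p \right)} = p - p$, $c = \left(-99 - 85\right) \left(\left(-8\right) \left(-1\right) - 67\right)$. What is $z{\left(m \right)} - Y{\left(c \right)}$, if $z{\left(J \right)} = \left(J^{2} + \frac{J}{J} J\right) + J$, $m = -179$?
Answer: $31683$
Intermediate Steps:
$z{\left(J \right)} = J^{2} + 2 J$ ($z{\left(J \right)} = \left(J^{2} + 1 J\right) + J = \left(J^{2} + J\right) + J = \left(J + J^{2}\right) + J = J^{2} + 2 J$)
$c = 10856$ ($c = - 184 \left(8 - 67\right) = \left(-184\right) \left(-59\right) = 10856$)
$Y{\left(p \right)} = 0$
$z{\left(m \right)} - Y{\left(c \right)} = - 179 \left(2 - 179\right) - 0 = \left(-179\right) \left(-177\right) + 0 = 31683 + 0 = 31683$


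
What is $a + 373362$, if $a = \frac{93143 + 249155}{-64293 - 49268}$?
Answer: $\frac{42399019784}{113561} \approx 3.7336 \cdot 10^{5}$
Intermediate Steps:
$a = - \frac{342298}{113561}$ ($a = \frac{342298}{-113561} = 342298 \left(- \frac{1}{113561}\right) = - \frac{342298}{113561} \approx -3.0142$)
$a + 373362 = - \frac{342298}{113561} + 373362 = \frac{42399019784}{113561}$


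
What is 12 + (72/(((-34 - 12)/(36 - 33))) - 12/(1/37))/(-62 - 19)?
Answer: 10892/621 ≈ 17.539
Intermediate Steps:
12 + (72/(((-34 - 12)/(36 - 33))) - 12/(1/37))/(-62 - 19) = 12 + (72/((-46/3)) - 12/1/37)/(-81) = 12 - (72/((-46*1/3)) - 12*37)/81 = 12 - (72/(-46/3) - 444)/81 = 12 - (72*(-3/46) - 444)/81 = 12 - (-108/23 - 444)/81 = 12 - 1/81*(-10320/23) = 12 + 3440/621 = 10892/621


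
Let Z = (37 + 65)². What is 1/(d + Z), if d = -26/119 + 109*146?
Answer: 119/3131816 ≈ 3.7997e-5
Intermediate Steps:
Z = 10404 (Z = 102² = 10404)
d = 1893740/119 (d = -26*1/119 + 15914 = -26/119 + 15914 = 1893740/119 ≈ 15914.)
1/(d + Z) = 1/(1893740/119 + 10404) = 1/(3131816/119) = 119/3131816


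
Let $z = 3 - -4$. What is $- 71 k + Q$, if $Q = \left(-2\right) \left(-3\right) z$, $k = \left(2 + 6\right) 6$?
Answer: $-3366$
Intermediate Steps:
$k = 48$ ($k = 8 \cdot 6 = 48$)
$z = 7$ ($z = 3 + 4 = 7$)
$Q = 42$ ($Q = \left(-2\right) \left(-3\right) 7 = 6 \cdot 7 = 42$)
$- 71 k + Q = \left(-71\right) 48 + 42 = -3408 + 42 = -3366$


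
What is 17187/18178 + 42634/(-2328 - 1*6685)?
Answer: -620094421/163838314 ≈ -3.7848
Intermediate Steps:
17187/18178 + 42634/(-2328 - 1*6685) = 17187*(1/18178) + 42634/(-2328 - 6685) = 17187/18178 + 42634/(-9013) = 17187/18178 + 42634*(-1/9013) = 17187/18178 - 42634/9013 = -620094421/163838314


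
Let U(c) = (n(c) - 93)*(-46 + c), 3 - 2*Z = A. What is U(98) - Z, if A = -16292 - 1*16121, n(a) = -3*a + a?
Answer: -31236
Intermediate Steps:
n(a) = -2*a
A = -32413 (A = -16292 - 16121 = -32413)
Z = 16208 (Z = 3/2 - ½*(-32413) = 3/2 + 32413/2 = 16208)
U(c) = (-93 - 2*c)*(-46 + c) (U(c) = (-2*c - 93)*(-46 + c) = (-93 - 2*c)*(-46 + c))
U(98) - Z = (4278 - 1*98 - 2*98²) - 1*16208 = (4278 - 98 - 2*9604) - 16208 = (4278 - 98 - 19208) - 16208 = -15028 - 16208 = -31236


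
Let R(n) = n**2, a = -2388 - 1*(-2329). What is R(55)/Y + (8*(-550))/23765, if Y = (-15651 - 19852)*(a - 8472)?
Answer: -266516584015/1439570070029 ≈ -0.18514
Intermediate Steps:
a = -59 (a = -2388 + 2329 = -59)
Y = 302876093 (Y = (-15651 - 19852)*(-59 - 8472) = -35503*(-8531) = 302876093)
R(55)/Y + (8*(-550))/23765 = 55**2/302876093 + (8*(-550))/23765 = 3025*(1/302876093) - 4400*1/23765 = 3025/302876093 - 880/4753 = -266516584015/1439570070029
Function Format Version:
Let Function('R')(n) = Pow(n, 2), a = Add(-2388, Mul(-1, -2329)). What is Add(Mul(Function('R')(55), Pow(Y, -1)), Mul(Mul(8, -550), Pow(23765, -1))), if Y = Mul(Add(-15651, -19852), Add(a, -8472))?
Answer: Rational(-266516584015, 1439570070029) ≈ -0.18514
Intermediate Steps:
a = -59 (a = Add(-2388, 2329) = -59)
Y = 302876093 (Y = Mul(Add(-15651, -19852), Add(-59, -8472)) = Mul(-35503, -8531) = 302876093)
Add(Mul(Function('R')(55), Pow(Y, -1)), Mul(Mul(8, -550), Pow(23765, -1))) = Add(Mul(Pow(55, 2), Pow(302876093, -1)), Mul(Mul(8, -550), Pow(23765, -1))) = Add(Mul(3025, Rational(1, 302876093)), Mul(-4400, Rational(1, 23765))) = Add(Rational(3025, 302876093), Rational(-880, 4753)) = Rational(-266516584015, 1439570070029)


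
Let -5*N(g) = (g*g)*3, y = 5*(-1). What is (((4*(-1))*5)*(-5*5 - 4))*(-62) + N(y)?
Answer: -35975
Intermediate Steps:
y = -5
N(g) = -3*g²/5 (N(g) = -g*g*3/5 = -g²*3/5 = -3*g²/5)
(((4*(-1))*5)*(-5*5 - 4))*(-62) + N(y) = (((4*(-1))*5)*(-5*5 - 4))*(-62) - ⅗*(-5)² = ((-4*5)*(-25 - 4))*(-62) - ⅗*25 = -20*(-29)*(-62) - 15 = 580*(-62) - 15 = -35960 - 15 = -35975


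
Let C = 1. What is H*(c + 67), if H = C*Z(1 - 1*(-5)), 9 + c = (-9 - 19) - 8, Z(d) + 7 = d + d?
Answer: 110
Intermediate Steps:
Z(d) = -7 + 2*d (Z(d) = -7 + (d + d) = -7 + 2*d)
c = -45 (c = -9 + ((-9 - 19) - 8) = -9 + (-28 - 8) = -9 - 36 = -45)
H = 5 (H = 1*(-7 + 2*(1 - 1*(-5))) = 1*(-7 + 2*(1 + 5)) = 1*(-7 + 2*6) = 1*(-7 + 12) = 1*5 = 5)
H*(c + 67) = 5*(-45 + 67) = 5*22 = 110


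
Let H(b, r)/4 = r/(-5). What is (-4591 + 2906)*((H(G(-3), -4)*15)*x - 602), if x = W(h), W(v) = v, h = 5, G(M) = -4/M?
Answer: 609970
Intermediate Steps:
H(b, r) = -4*r/5 (H(b, r) = 4*(r/(-5)) = 4*(r*(-⅕)) = 4*(-r/5) = -4*r/5)
x = 5
(-4591 + 2906)*((H(G(-3), -4)*15)*x - 602) = (-4591 + 2906)*((-⅘*(-4)*15)*5 - 602) = -1685*(((16/5)*15)*5 - 602) = -1685*(48*5 - 602) = -1685*(240 - 602) = -1685*(-362) = 609970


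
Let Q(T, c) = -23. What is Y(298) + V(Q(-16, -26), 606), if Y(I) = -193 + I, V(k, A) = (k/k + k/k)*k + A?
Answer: 665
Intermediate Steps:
V(k, A) = A + 2*k (V(k, A) = (1 + 1)*k + A = 2*k + A = A + 2*k)
Y(298) + V(Q(-16, -26), 606) = (-193 + 298) + (606 + 2*(-23)) = 105 + (606 - 46) = 105 + 560 = 665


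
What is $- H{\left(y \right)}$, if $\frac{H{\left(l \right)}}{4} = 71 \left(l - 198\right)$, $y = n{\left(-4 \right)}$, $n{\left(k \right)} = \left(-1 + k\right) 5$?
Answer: $63332$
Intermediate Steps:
$n{\left(k \right)} = -5 + 5 k$
$y = -25$ ($y = -5 + 5 \left(-4\right) = -5 - 20 = -25$)
$H{\left(l \right)} = -56232 + 284 l$ ($H{\left(l \right)} = 4 \cdot 71 \left(l - 198\right) = 4 \cdot 71 \left(-198 + l\right) = 4 \left(-14058 + 71 l\right) = -56232 + 284 l$)
$- H{\left(y \right)} = - (-56232 + 284 \left(-25\right)) = - (-56232 - 7100) = \left(-1\right) \left(-63332\right) = 63332$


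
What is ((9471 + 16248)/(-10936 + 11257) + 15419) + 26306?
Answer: 4473148/107 ≈ 41805.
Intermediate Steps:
((9471 + 16248)/(-10936 + 11257) + 15419) + 26306 = (25719/321 + 15419) + 26306 = (25719*(1/321) + 15419) + 26306 = (8573/107 + 15419) + 26306 = 1658406/107 + 26306 = 4473148/107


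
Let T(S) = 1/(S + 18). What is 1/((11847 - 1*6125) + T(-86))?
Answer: 68/389095 ≈ 0.00017476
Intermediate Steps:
T(S) = 1/(18 + S)
1/((11847 - 1*6125) + T(-86)) = 1/((11847 - 1*6125) + 1/(18 - 86)) = 1/((11847 - 6125) + 1/(-68)) = 1/(5722 - 1/68) = 1/(389095/68) = 68/389095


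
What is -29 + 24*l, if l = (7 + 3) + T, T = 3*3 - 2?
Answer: 379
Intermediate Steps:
T = 7 (T = 9 - 2 = 7)
l = 17 (l = (7 + 3) + 7 = 10 + 7 = 17)
-29 + 24*l = -29 + 24*17 = -29 + 408 = 379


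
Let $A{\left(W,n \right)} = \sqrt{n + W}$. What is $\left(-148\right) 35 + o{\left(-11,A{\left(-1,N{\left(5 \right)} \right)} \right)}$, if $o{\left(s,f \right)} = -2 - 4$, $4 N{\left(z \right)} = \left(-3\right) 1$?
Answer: $-5186$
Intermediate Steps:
$N{\left(z \right)} = - \frac{3}{4}$ ($N{\left(z \right)} = \frac{\left(-3\right) 1}{4} = \frac{1}{4} \left(-3\right) = - \frac{3}{4}$)
$A{\left(W,n \right)} = \sqrt{W + n}$
$o{\left(s,f \right)} = -6$
$\left(-148\right) 35 + o{\left(-11,A{\left(-1,N{\left(5 \right)} \right)} \right)} = \left(-148\right) 35 - 6 = -5180 - 6 = -5186$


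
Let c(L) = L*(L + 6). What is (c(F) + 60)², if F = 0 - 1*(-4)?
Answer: 10000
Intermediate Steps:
F = 4 (F = 0 + 4 = 4)
c(L) = L*(6 + L)
(c(F) + 60)² = (4*(6 + 4) + 60)² = (4*10 + 60)² = (40 + 60)² = 100² = 10000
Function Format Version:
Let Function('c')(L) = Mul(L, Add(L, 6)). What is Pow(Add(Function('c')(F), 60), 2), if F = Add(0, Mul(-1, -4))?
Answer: 10000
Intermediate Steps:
F = 4 (F = Add(0, 4) = 4)
Function('c')(L) = Mul(L, Add(6, L))
Pow(Add(Function('c')(F), 60), 2) = Pow(Add(Mul(4, Add(6, 4)), 60), 2) = Pow(Add(Mul(4, 10), 60), 2) = Pow(Add(40, 60), 2) = Pow(100, 2) = 10000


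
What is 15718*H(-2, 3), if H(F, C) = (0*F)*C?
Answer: 0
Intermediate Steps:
H(F, C) = 0 (H(F, C) = 0*C = 0)
15718*H(-2, 3) = 15718*0 = 0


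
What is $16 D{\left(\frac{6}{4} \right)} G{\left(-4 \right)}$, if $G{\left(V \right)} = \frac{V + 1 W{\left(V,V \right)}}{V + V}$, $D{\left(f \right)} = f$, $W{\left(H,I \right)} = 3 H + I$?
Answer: $60$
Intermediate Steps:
$W{\left(H,I \right)} = I + 3 H$
$G{\left(V \right)} = \frac{5}{2}$ ($G{\left(V \right)} = \frac{V + 1 \left(V + 3 V\right)}{V + V} = \frac{V + 1 \cdot 4 V}{2 V} = \left(V + 4 V\right) \frac{1}{2 V} = 5 V \frac{1}{2 V} = \frac{5}{2}$)
$16 D{\left(\frac{6}{4} \right)} G{\left(-4 \right)} = 16 \cdot \frac{6}{4} \cdot \frac{5}{2} = 16 \cdot 6 \cdot \frac{1}{4} \cdot \frac{5}{2} = 16 \cdot \frac{3}{2} \cdot \frac{5}{2} = 24 \cdot \frac{5}{2} = 60$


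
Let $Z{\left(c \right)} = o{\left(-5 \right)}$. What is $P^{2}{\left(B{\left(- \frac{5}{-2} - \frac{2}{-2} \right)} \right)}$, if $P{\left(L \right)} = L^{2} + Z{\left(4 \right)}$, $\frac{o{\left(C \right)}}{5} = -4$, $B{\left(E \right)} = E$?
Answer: $\frac{961}{16} \approx 60.063$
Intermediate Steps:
$o{\left(C \right)} = -20$ ($o{\left(C \right)} = 5 \left(-4\right) = -20$)
$Z{\left(c \right)} = -20$
$P{\left(L \right)} = -20 + L^{2}$ ($P{\left(L \right)} = L^{2} - 20 = -20 + L^{2}$)
$P^{2}{\left(B{\left(- \frac{5}{-2} - \frac{2}{-2} \right)} \right)} = \left(-20 + \left(- \frac{5}{-2} - \frac{2}{-2}\right)^{2}\right)^{2} = \left(-20 + \left(\left(-5\right) \left(- \frac{1}{2}\right) - -1\right)^{2}\right)^{2} = \left(-20 + \left(\frac{5}{2} + 1\right)^{2}\right)^{2} = \left(-20 + \left(\frac{7}{2}\right)^{2}\right)^{2} = \left(-20 + \frac{49}{4}\right)^{2} = \left(- \frac{31}{4}\right)^{2} = \frac{961}{16}$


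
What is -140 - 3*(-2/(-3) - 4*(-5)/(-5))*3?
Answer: -110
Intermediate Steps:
-140 - 3*(-2/(-3) - 4*(-5)/(-5))*3 = -140 - 3*(-2*(-1/3) + 20*(-1/5))*3 = -140 - 3*(2/3 - 4)*3 = -140 - 3*(-10/3)*3 = -140 - (-10)*3 = -140 - 1*(-30) = -140 + 30 = -110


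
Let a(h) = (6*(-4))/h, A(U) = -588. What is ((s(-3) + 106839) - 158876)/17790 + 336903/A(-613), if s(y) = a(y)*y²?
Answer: -28685999/49812 ≈ -575.88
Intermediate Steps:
a(h) = -24/h
s(y) = -24*y (s(y) = (-24/y)*y² = -24*y)
((s(-3) + 106839) - 158876)/17790 + 336903/A(-613) = ((-24*(-3) + 106839) - 158876)/17790 + 336903/(-588) = ((72 + 106839) - 158876)*(1/17790) + 336903*(-1/588) = (106911 - 158876)*(1/17790) - 16043/28 = -51965*1/17790 - 16043/28 = -10393/3558 - 16043/28 = -28685999/49812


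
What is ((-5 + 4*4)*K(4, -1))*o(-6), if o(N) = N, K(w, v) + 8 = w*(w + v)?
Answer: -264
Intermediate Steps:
K(w, v) = -8 + w*(v + w) (K(w, v) = -8 + w*(w + v) = -8 + w*(v + w))
((-5 + 4*4)*K(4, -1))*o(-6) = ((-5 + 4*4)*(-8 + 4² - 1*4))*(-6) = ((-5 + 16)*(-8 + 16 - 4))*(-6) = (11*4)*(-6) = 44*(-6) = -264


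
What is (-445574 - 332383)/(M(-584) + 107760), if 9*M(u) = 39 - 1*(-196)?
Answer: -7001613/970075 ≈ -7.2176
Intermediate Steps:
M(u) = 235/9 (M(u) = (39 - 1*(-196))/9 = (39 + 196)/9 = (1/9)*235 = 235/9)
(-445574 - 332383)/(M(-584) + 107760) = (-445574 - 332383)/(235/9 + 107760) = -777957/970075/9 = -777957*9/970075 = -7001613/970075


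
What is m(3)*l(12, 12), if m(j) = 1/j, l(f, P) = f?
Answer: 4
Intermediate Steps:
m(3)*l(12, 12) = 12/3 = (1/3)*12 = 4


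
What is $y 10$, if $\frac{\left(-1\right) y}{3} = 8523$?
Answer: $-255690$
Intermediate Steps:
$y = -25569$ ($y = \left(-3\right) 8523 = -25569$)
$y 10 = \left(-25569\right) 10 = -255690$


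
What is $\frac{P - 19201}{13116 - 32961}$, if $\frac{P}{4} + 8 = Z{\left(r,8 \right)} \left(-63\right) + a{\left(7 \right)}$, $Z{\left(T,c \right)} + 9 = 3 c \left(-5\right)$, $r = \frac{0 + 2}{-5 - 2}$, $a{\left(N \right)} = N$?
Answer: $- \frac{13303}{19845} \approx -0.67035$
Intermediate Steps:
$r = - \frac{2}{7}$ ($r = \frac{2}{-7} = 2 \left(- \frac{1}{7}\right) = - \frac{2}{7} \approx -0.28571$)
$Z{\left(T,c \right)} = -9 - 15 c$ ($Z{\left(T,c \right)} = -9 + 3 c \left(-5\right) = -9 - 15 c$)
$P = 32504$ ($P = -32 + 4 \left(\left(-9 - 120\right) \left(-63\right) + 7\right) = -32 + 4 \left(\left(-129\right) \left(-63\right) + 7\right) = -32 + 4 \left(8127 + 7\right) = -32 + 4 \cdot 8134 = -32 + 32536 = 32504$)
$\frac{P - 19201}{13116 - 32961} = \frac{32504 - 19201}{13116 - 32961} = \frac{13303}{-19845} = 13303 \left(- \frac{1}{19845}\right) = - \frac{13303}{19845}$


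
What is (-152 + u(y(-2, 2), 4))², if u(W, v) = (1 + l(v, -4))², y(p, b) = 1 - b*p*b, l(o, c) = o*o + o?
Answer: 83521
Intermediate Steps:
l(o, c) = o + o² (l(o, c) = o² + o = o + o²)
y(p, b) = 1 - p*b²
u(W, v) = (1 + v*(1 + v))²
(-152 + u(y(-2, 2), 4))² = (-152 + (1 + 4*(1 + 4))²)² = (-152 + (1 + 4*5)²)² = (-152 + (1 + 20)²)² = (-152 + 21²)² = (-152 + 441)² = 289² = 83521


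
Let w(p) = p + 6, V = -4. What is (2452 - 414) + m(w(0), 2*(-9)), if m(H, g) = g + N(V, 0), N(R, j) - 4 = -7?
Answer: 2017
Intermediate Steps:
N(R, j) = -3 (N(R, j) = 4 - 7 = -3)
w(p) = 6 + p
m(H, g) = -3 + g (m(H, g) = g - 3 = -3 + g)
(2452 - 414) + m(w(0), 2*(-9)) = (2452 - 414) + (-3 + 2*(-9)) = 2038 + (-3 - 18) = 2038 - 21 = 2017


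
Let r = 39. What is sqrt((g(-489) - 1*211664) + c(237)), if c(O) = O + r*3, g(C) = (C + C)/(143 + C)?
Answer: I*sqrt(6324212393)/173 ≈ 459.68*I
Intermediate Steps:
g(C) = 2*C/(143 + C) (g(C) = (2*C)/(143 + C) = 2*C/(143 + C))
c(O) = 117 + O (c(O) = O + 39*3 = O + 117 = 117 + O)
sqrt((g(-489) - 1*211664) + c(237)) = sqrt((2*(-489)/(143 - 489) - 1*211664) + (117 + 237)) = sqrt((2*(-489)/(-346) - 211664) + 354) = sqrt((2*(-489)*(-1/346) - 211664) + 354) = sqrt((489/173 - 211664) + 354) = sqrt(-36617383/173 + 354) = sqrt(-36556141/173) = I*sqrt(6324212393)/173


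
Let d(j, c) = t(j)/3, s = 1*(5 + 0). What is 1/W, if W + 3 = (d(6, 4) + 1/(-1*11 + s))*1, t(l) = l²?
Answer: 6/53 ≈ 0.11321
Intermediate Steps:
s = 5 (s = 1*5 = 5)
d(j, c) = j²/3
W = 53/6 (W = -3 + ((⅓)*6² + 1/(-1*11 + 5))*1 = -3 + ((⅓)*36 + 1/(-11 + 5))*1 = -3 + (12 + 1/(-6))*1 = -3 + (12 - ⅙)*1 = -3 + (71/6)*1 = -3 + 71/6 = 53/6 ≈ 8.8333)
1/W = 1/(53/6) = 6/53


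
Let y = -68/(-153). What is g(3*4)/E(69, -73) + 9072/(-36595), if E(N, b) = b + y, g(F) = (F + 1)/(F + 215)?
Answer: -1349033247/5424513445 ≈ -0.24869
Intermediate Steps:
y = 4/9 (y = -68*(-1/153) = 4/9 ≈ 0.44444)
g(F) = (1 + F)/(215 + F)
E(N, b) = 4/9 + b (E(N, b) = b + 4/9 = 4/9 + b)
g(3*4)/E(69, -73) + 9072/(-36595) = ((1 + 3*4)/(215 + 3*4))/(4/9 - 73) + 9072/(-36595) = ((1 + 12)/(215 + 12))/(-653/9) + 9072*(-1/36595) = (13/227)*(-9/653) - 9072/36595 = -117/148231 - 9072/36595 = -1349033247/5424513445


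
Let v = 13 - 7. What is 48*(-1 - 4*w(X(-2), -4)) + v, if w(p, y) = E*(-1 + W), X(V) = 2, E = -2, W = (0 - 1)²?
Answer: -42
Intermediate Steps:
W = 1 (W = (-1)² = 1)
w(p, y) = 0 (w(p, y) = -2*(-1 + 1) = -2*0 = 0)
v = 6
48*(-1 - 4*w(X(-2), -4)) + v = 48*(-1 - 4*0) + 6 = 48*(-1 + 0) + 6 = 48*(-1) + 6 = -48 + 6 = -42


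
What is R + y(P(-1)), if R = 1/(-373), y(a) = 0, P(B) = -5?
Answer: -1/373 ≈ -0.0026810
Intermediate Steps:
R = -1/373 ≈ -0.0026810
R + y(P(-1)) = -1/373 + 0 = -1/373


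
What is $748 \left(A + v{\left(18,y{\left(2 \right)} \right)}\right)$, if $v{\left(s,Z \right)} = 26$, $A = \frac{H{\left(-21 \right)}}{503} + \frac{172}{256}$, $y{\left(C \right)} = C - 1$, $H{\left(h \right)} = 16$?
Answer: $\frac{160753615}{8048} \approx 19974.0$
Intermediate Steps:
$y{\left(C \right)} = -1 + C$
$A = \frac{22653}{32192}$ ($A = \frac{16}{503} + \frac{172}{256} = 16 \cdot \frac{1}{503} + 172 \cdot \frac{1}{256} = \frac{16}{503} + \frac{43}{64} = \frac{22653}{32192} \approx 0.70368$)
$748 \left(A + v{\left(18,y{\left(2 \right)} \right)}\right) = 748 \left(\frac{22653}{32192} + 26\right) = 748 \cdot \frac{859645}{32192} = \frac{160753615}{8048}$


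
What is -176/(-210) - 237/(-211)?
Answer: 43453/22155 ≈ 1.9613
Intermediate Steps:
-176/(-210) - 237/(-211) = -176*(-1/210) - 237*(-1/211) = 88/105 + 237/211 = 43453/22155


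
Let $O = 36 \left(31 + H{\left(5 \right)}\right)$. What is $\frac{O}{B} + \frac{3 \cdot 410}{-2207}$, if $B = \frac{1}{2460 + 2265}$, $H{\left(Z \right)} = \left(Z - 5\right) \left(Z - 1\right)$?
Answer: $\frac{11637730470}{2207} \approx 5.2731 \cdot 10^{6}$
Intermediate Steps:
$H{\left(Z \right)} = \left(-1 + Z\right) \left(-5 + Z\right)$ ($H{\left(Z \right)} = \left(-5 + Z\right) \left(-1 + Z\right) = \left(-1 + Z\right) \left(-5 + Z\right)$)
$B = \frac{1}{4725} \approx 0.00021164$
$O = 1116$ ($O = 36 \left(31 + \left(5 + 5^{2} - 30\right)\right) = 36 \left(31 + \left(5 + 25 - 30\right)\right) = 36 \left(31 + 0\right) = 36 \cdot 31 = 1116$)
$\frac{O}{B} + \frac{3 \cdot 410}{-2207} = 1116 \frac{1}{\frac{1}{4725}} + \frac{3 \cdot 410}{-2207} = 1116 \cdot 4725 + 1230 \left(- \frac{1}{2207}\right) = 5273100 - \frac{1230}{2207} = \frac{11637730470}{2207}$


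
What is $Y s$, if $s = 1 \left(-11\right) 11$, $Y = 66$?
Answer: $-7986$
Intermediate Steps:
$s = -121$ ($s = \left(-11\right) 11 = -121$)
$Y s = 66 \left(-121\right) = -7986$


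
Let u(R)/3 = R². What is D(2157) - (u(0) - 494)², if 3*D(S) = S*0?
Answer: -244036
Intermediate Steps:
u(R) = 3*R²
D(S) = 0 (D(S) = (S*0)/3 = (⅓)*0 = 0)
D(2157) - (u(0) - 494)² = 0 - (3*0² - 494)² = 0 - (3*0 - 494)² = 0 - (0 - 494)² = 0 - 1*(-494)² = 0 - 1*244036 = 0 - 244036 = -244036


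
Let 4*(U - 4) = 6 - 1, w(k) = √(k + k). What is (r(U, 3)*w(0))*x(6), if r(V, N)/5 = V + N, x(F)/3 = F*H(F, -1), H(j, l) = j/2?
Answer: 0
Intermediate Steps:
H(j, l) = j/2 (H(j, l) = j*(½) = j/2)
w(k) = √2*√k (w(k) = √(2*k) = √2*√k)
U = 21/4 (U = 4 + (6 - 1)/4 = 4 + (¼)*5 = 4 + 5/4 = 21/4 ≈ 5.2500)
x(F) = 3*F²/2 (x(F) = 3*(F*(F/2)) = 3*(F²/2) = 3*F²/2)
r(V, N) = 5*N + 5*V (r(V, N) = 5*(V + N) = 5*(N + V) = 5*N + 5*V)
(r(U, 3)*w(0))*x(6) = ((5*3 + 5*(21/4))*(√2*√0))*((3/2)*6²) = ((15 + 105/4)*(√2*0))*((3/2)*36) = ((165/4)*0)*54 = 0*54 = 0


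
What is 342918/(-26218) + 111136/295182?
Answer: -1068581059/84120453 ≈ -12.703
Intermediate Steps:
342918/(-26218) + 111136/295182 = 342918*(-1/26218) + 111136*(1/295182) = -171459/13109 + 2416/6417 = -1068581059/84120453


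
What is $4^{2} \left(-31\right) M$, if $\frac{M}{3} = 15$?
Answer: $-22320$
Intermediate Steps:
$M = 45$ ($M = 3 \cdot 15 = 45$)
$4^{2} \left(-31\right) M = 4^{2} \left(-31\right) 45 = 16 \left(-31\right) 45 = \left(-496\right) 45 = -22320$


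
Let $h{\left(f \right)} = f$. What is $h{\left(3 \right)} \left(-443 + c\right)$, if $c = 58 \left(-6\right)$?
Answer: $-2373$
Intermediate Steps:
$c = -348$
$h{\left(3 \right)} \left(-443 + c\right) = 3 \left(-443 - 348\right) = 3 \left(-791\right) = -2373$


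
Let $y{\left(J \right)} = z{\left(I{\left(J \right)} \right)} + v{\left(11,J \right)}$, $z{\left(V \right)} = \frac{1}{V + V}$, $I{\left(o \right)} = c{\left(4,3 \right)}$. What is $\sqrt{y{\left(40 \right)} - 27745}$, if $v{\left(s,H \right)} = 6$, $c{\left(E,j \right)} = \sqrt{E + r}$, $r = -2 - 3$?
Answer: $\frac{\sqrt{-110956 - 2 i}}{2} \approx 0.001501 - 166.55 i$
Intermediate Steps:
$r = -5$
$c{\left(E,j \right)} = \sqrt{-5 + E}$ ($c{\left(E,j \right)} = \sqrt{E - 5} = \sqrt{-5 + E}$)
$I{\left(o \right)} = i$ ($I{\left(o \right)} = \sqrt{-5 + 4} = \sqrt{-1} = i$)
$z{\left(V \right)} = \frac{1}{2 V}$
$y{\left(J \right)} = 6 - \frac{i}{2}$ ($y{\left(J \right)} = \frac{1}{2 i} + 6 = \frac{\left(-1\right) i}{2} + 6 = - \frac{i}{2} + 6 = 6 - \frac{i}{2}$)
$\sqrt{y{\left(40 \right)} - 27745} = \sqrt{\left(6 - \frac{i}{2}\right) - 27745} = \sqrt{-27739 - \frac{i}{2}}$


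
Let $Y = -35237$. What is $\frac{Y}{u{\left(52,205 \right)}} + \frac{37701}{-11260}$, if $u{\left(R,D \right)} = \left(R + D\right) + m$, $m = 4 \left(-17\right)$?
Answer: $- \frac{403894109}{2128140} \approx -189.79$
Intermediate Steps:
$m = -68$
$u{\left(R,D \right)} = -68 + D + R$ ($u{\left(R,D \right)} = \left(R + D\right) - 68 = \left(D + R\right) - 68 = -68 + D + R$)
$\frac{Y}{u{\left(52,205 \right)}} + \frac{37701}{-11260} = - \frac{35237}{-68 + 205 + 52} + \frac{37701}{-11260} = - \frac{35237}{189} + 37701 \left(- \frac{1}{11260}\right) = \left(-35237\right) \frac{1}{189} - \frac{37701}{11260} = - \frac{35237}{189} - \frac{37701}{11260} = - \frac{403894109}{2128140}$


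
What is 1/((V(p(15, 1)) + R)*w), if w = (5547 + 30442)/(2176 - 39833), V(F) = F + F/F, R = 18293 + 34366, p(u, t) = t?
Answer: -37657/1895216729 ≈ -1.9870e-5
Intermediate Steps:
R = 52659
V(F) = 1 + F (V(F) = F + 1 = 1 + F)
w = -35989/37657 (w = 35989/(-37657) = 35989*(-1/37657) = -35989/37657 ≈ -0.95571)
1/((V(p(15, 1)) + R)*w) = 1/(((1 + 1) + 52659)*(-35989/37657)) = -37657/35989/(2 + 52659) = -37657/35989/52661 = (1/52661)*(-37657/35989) = -37657/1895216729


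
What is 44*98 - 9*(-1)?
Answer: 4321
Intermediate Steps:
44*98 - 9*(-1) = 4312 + 9 = 4321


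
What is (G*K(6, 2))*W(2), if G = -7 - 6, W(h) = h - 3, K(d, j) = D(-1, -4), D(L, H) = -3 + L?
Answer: -52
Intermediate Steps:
K(d, j) = -4 (K(d, j) = -3 - 1 = -4)
W(h) = -3 + h
G = -13
(G*K(6, 2))*W(2) = (-13*(-4))*(-3 + 2) = 52*(-1) = -52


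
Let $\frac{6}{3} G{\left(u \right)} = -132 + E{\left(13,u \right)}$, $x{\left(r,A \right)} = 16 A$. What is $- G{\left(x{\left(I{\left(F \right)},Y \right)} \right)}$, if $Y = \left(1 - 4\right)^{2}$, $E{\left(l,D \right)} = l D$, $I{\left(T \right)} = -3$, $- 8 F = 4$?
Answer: $-870$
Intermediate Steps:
$F = - \frac{1}{2}$ ($F = \left(- \frac{1}{8}\right) 4 = - \frac{1}{2} \approx -0.5$)
$E{\left(l,D \right)} = D l$
$Y = 9$ ($Y = \left(-3\right)^{2} = 9$)
$G{\left(u \right)} = -66 + \frac{13 u}{2}$ ($G{\left(u \right)} = \frac{-132 + u 13}{2} = \frac{-132 + 13 u}{2} = -66 + \frac{13 u}{2}$)
$- G{\left(x{\left(I{\left(F \right)},Y \right)} \right)} = - (-66 + \frac{13 \cdot 16 \cdot 9}{2}) = - (-66 + \frac{13}{2} \cdot 144) = - (-66 + 936) = \left(-1\right) 870 = -870$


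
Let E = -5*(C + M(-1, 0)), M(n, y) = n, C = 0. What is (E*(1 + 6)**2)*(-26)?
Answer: -6370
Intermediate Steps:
E = 5 (E = -5*(0 - 1) = -5*(-1) = 5)
(E*(1 + 6)**2)*(-26) = (5*(1 + 6)**2)*(-26) = (5*7**2)*(-26) = (5*49)*(-26) = 245*(-26) = -6370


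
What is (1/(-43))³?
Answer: -1/79507 ≈ -1.2578e-5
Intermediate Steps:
(1/(-43))³ = (-1/43)³ = -1/79507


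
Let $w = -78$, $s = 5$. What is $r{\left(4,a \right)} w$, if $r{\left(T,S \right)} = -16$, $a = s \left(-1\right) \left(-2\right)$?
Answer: $1248$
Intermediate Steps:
$a = 10$ ($a = 5 \left(-1\right) \left(-2\right) = \left(-5\right) \left(-2\right) = 10$)
$r{\left(4,a \right)} w = \left(-16\right) \left(-78\right) = 1248$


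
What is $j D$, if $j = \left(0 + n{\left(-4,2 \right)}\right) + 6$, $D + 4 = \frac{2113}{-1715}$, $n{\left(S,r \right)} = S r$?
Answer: $\frac{17946}{1715} \approx 10.464$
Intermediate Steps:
$D = - \frac{8973}{1715}$ ($D = -4 + \frac{2113}{-1715} = -4 + 2113 \left(- \frac{1}{1715}\right) = -4 - \frac{2113}{1715} = - \frac{8973}{1715} \approx -5.2321$)
$j = -2$ ($j = \left(0 - 8\right) + 6 = -8 + 6 = -2$)
$j D = \left(-2\right) \left(- \frac{8973}{1715}\right) = \frac{17946}{1715}$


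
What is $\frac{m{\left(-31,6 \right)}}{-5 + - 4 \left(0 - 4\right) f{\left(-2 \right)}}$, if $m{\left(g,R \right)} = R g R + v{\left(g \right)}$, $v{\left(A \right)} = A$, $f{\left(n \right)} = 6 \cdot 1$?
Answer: $- \frac{1147}{91} \approx -12.604$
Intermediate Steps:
$f{\left(n \right)} = 6$
$m{\left(g,R \right)} = g + g R^{2}$ ($m{\left(g,R \right)} = R g R + g = g R^{2} + g = g + g R^{2}$)
$\frac{m{\left(-31,6 \right)}}{-5 + - 4 \left(0 - 4\right) f{\left(-2 \right)}} = \frac{\left(-31\right) \left(1 + 6^{2}\right)}{-5 + - 4 \left(0 - 4\right) 6} = \frac{\left(-31\right) \left(1 + 36\right)}{-5 + \left(-4\right) \left(-4\right) 6} = \frac{\left(-31\right) 37}{-5 + 16 \cdot 6} = - \frac{1147}{-5 + 96} = - \frac{1147}{91}$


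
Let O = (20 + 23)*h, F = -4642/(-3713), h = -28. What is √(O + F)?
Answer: I*√16581552530/3713 ≈ 34.681*I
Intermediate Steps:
F = 4642/3713 (F = -4642*(-1/3713) = 4642/3713 ≈ 1.2502)
O = -1204 (O = (20 + 23)*(-28) = 43*(-28) = -1204)
√(O + F) = √(-1204 + 4642/3713) = √(-4465810/3713) = I*√16581552530/3713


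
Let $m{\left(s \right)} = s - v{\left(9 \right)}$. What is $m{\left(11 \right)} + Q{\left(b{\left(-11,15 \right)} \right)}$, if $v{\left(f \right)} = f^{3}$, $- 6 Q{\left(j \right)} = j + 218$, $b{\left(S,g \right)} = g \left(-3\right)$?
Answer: $- \frac{4481}{6} \approx -746.83$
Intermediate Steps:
$b{\left(S,g \right)} = - 3 g$
$Q{\left(j \right)} = - \frac{109}{3} - \frac{j}{6}$ ($Q{\left(j \right)} = - \frac{j + 218}{6} = - \frac{218 + j}{6} = - \frac{109}{3} - \frac{j}{6}$)
$m{\left(s \right)} = -729 + s$ ($m{\left(s \right)} = s - 9^{3} = s - 729 = -729 + s$)
$m{\left(11 \right)} + Q{\left(b{\left(-11,15 \right)} \right)} = \left(-729 + 11\right) - \left(\frac{109}{3} + \frac{\left(-3\right) 15}{6}\right) = -718 - \frac{173}{6} = - \frac{4481}{6}$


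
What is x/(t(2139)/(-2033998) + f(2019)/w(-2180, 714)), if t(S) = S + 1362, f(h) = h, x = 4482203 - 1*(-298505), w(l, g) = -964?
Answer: -4686944146101488/2055008463 ≈ -2.2807e+6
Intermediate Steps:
x = 4780708 (x = 4482203 + 298505 = 4780708)
t(S) = 1362 + S
x/(t(2139)/(-2033998) + f(2019)/w(-2180, 714)) = 4780708/((1362 + 2139)/(-2033998) + 2019/(-964)) = 4780708/(3501*(-1/2033998) + 2019*(-1/964)) = 4780708/(-3501/2033998 - 2019/964) = 4780708/(-2055008463/980387036) = 4780708*(-980387036/2055008463) = -4686944146101488/2055008463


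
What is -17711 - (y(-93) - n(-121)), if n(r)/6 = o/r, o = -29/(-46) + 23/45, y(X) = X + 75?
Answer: -738596648/41745 ≈ -17693.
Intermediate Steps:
y(X) = 75 + X
o = 2363/2070 (o = -29*(-1/46) + 23*(1/45) = 29/46 + 23/45 = 2363/2070 ≈ 1.1415)
n(r) = 2363/(345*r) (n(r) = 6*(2363/(2070*r)) = 2363/(345*r))
-17711 - (y(-93) - n(-121)) = -17711 - ((75 - 93) - 2363/(345*(-121))) = -17711 - (-18 - 2363*(-1)/(345*121)) = -17711 - (-18 - 1*(-2363/41745)) = -17711 - (-18 + 2363/41745) = -17711 - 1*(-749047/41745) = -17711 + 749047/41745 = -738596648/41745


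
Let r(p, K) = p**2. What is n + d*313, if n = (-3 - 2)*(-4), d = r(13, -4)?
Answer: 52917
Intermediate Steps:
d = 169 (d = 13**2 = 169)
n = 20 (n = -5*(-4) = 20)
n + d*313 = 20 + 169*313 = 20 + 52897 = 52917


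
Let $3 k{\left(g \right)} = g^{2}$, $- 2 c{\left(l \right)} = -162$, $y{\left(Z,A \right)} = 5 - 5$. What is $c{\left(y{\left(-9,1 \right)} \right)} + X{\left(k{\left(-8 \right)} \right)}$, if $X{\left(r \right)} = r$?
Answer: $\frac{307}{3} \approx 102.33$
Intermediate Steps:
$y{\left(Z,A \right)} = 0$ ($y{\left(Z,A \right)} = 5 - 5 = 0$)
$c{\left(l \right)} = 81$ ($c{\left(l \right)} = \left(- \frac{1}{2}\right) \left(-162\right) = 81$)
$k{\left(g \right)} = \frac{g^{2}}{3}$
$c{\left(y{\left(-9,1 \right)} \right)} + X{\left(k{\left(-8 \right)} \right)} = 81 + \frac{\left(-8\right)^{2}}{3} = 81 + \frac{1}{3} \cdot 64 = 81 + \frac{64}{3} = \frac{307}{3}$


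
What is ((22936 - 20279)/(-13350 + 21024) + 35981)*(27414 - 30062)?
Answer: -365584006724/3837 ≈ -9.5279e+7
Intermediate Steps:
((22936 - 20279)/(-13350 + 21024) + 35981)*(27414 - 30062) = (2657/7674 + 35981)*(-2648) = (276120851/7674)*(-2648) = -365584006724/3837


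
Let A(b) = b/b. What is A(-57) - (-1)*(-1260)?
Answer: -1259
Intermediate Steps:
A(b) = 1
A(-57) - (-1)*(-1260) = 1 - (-1)*(-1260) = 1 - 1*1260 = 1 - 1260 = -1259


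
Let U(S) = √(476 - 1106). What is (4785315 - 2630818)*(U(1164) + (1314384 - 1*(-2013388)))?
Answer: 7169674790684 + 6463491*I*√70 ≈ 7.1697e+12 + 5.4077e+7*I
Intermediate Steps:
U(S) = 3*I*√70 (U(S) = √(-630) = 3*I*√70)
(4785315 - 2630818)*(U(1164) + (1314384 - 1*(-2013388))) = (4785315 - 2630818)*(3*I*√70 + (1314384 - 1*(-2013388))) = 2154497*(3*I*√70 + (1314384 + 2013388)) = 2154497*(3*I*√70 + 3327772) = 2154497*(3327772 + 3*I*√70) = 7169674790684 + 6463491*I*√70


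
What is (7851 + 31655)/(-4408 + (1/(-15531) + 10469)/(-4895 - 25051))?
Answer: -399432563586/44571416501 ≈ -8.9616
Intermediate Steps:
(7851 + 31655)/(-4408 + (1/(-15531) + 10469)/(-4895 - 25051)) = 39506/(-4408 + (-1/15531 + 10469)/(-29946)) = 39506/(-4408 + (162594038/15531)*(-1/29946)) = 39506/(-4408 - 3534653/10110681) = 39506/(-44571416501/10110681) = 39506*(-10110681/44571416501) = -399432563586/44571416501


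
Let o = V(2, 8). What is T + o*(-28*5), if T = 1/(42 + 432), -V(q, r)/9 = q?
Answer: 1194481/474 ≈ 2520.0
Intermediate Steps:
V(q, r) = -9*q
o = -18 (o = -9*2 = -18)
T = 1/474 ≈ 0.0021097
T + o*(-28*5) = 1/474 - (-504)*5 = 1/474 - 18*(-140) = 1/474 + 2520 = 1194481/474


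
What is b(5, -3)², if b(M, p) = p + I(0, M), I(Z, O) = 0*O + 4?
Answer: 1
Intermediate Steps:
I(Z, O) = 4 (I(Z, O) = 0 + 4 = 4)
b(M, p) = 4 + p (b(M, p) = p + 4 = 4 + p)
b(5, -3)² = (4 - 3)² = 1² = 1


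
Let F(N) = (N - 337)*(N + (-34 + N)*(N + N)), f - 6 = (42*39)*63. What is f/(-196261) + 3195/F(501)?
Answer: -528502775607/1005161702116 ≈ -0.52579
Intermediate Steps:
f = 103200 (f = 6 + (42*39)*63 = 6 + 1638*63 = 6 + 103194 = 103200)
F(N) = (-337 + N)*(N + 2*N*(-34 + N)) (F(N) = (-337 + N)*(N + (-34 + N)*(2*N)) = (-337 + N)*(N + 2*N*(-34 + N)))
f/(-196261) + 3195/F(501) = 103200/(-196261) + 3195/((501*(22579 - 741*501 + 2*501²))) = 103200*(-1/196261) + 3195/((501*(22579 - 371241 + 2*251001))) = -103200/196261 + 3195/((501*(22579 - 371241 + 502002))) = -103200/196261 + 3195/((501*153340)) = -103200/196261 + 3195/76823340 = -103200/196261 + 3195*(1/76823340) = -103200/196261 + 213/5121556 = -528502775607/1005161702116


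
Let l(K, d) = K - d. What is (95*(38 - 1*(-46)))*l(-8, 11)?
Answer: -151620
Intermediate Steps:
(95*(38 - 1*(-46)))*l(-8, 11) = (95*(38 - 1*(-46)))*(-8 - 1*11) = (95*(38 + 46))*(-8 - 11) = (95*84)*(-19) = 7980*(-19) = -151620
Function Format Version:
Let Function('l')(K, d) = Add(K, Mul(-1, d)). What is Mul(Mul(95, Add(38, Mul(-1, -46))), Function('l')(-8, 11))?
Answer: -151620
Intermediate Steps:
Mul(Mul(95, Add(38, Mul(-1, -46))), Function('l')(-8, 11)) = Mul(Mul(95, Add(38, Mul(-1, -46))), Add(-8, Mul(-1, 11))) = Mul(Mul(95, Add(38, 46)), Add(-8, -11)) = Mul(Mul(95, 84), -19) = Mul(7980, -19) = -151620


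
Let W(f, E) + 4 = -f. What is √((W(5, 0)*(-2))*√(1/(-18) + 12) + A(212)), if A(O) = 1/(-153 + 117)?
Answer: √(-1 + 108*√430)/6 ≈ 7.8855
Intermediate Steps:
A(O) = -1/36 (A(O) = 1/(-36) = -1/36)
W(f, E) = -4 - f
√((W(5, 0)*(-2))*√(1/(-18) + 12) + A(212)) = √(((-4 - 1*5)*(-2))*√(1/(-18) + 12) - 1/36) = √(((-4 - 5)*(-2))*√(-1/18 + 12) - 1/36) = √((-9*(-2))*√(215/18) - 1/36) = √(18*(√430/6) - 1/36) = √(3*√430 - 1/36) = √(-1/36 + 3*√430)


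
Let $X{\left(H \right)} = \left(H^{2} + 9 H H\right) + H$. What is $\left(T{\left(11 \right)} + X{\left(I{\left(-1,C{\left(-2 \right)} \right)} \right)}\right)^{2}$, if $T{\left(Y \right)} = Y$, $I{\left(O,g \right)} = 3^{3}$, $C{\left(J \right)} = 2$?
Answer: $53699584$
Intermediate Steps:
$I{\left(O,g \right)} = 27$
$X{\left(H \right)} = H + 10 H^{2}$ ($X{\left(H \right)} = \left(H^{2} + 9 H^{2}\right) + H = 10 H^{2} + H = H + 10 H^{2}$)
$\left(T{\left(11 \right)} + X{\left(I{\left(-1,C{\left(-2 \right)} \right)} \right)}\right)^{2} = \left(11 + 27 \left(1 + 10 \cdot 27\right)\right)^{2} = \left(11 + 27 \left(1 + 270\right)\right)^{2} = \left(11 + 27 \cdot 271\right)^{2} = \left(11 + 7317\right)^{2} = 7328^{2} = 53699584$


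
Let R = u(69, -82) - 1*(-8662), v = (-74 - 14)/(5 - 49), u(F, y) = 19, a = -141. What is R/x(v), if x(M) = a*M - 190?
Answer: -8681/472 ≈ -18.392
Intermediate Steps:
v = 2 (v = -88/(-44) = -88*(-1/44) = 2)
x(M) = -190 - 141*M (x(M) = -141*M - 190 = -190 - 141*M)
R = 8681 (R = 19 - 1*(-8662) = 19 + 8662 = 8681)
R/x(v) = 8681/(-190 - 141*2) = 8681/(-190 - 282) = 8681/(-472) = 8681*(-1/472) = -8681/472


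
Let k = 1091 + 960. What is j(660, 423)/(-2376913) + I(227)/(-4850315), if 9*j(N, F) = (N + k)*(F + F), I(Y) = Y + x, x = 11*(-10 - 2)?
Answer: -247250195889/2305755355519 ≈ -0.10723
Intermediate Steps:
k = 2051
x = -132 (x = 11*(-12) = -132)
I(Y) = -132 + Y (I(Y) = Y - 132 = -132 + Y)
j(N, F) = 2*F*(2051 + N)/9 (j(N, F) = ((N + 2051)*(F + F))/9 = ((2051 + N)*(2*F))/9 = (2*F*(2051 + N))/9 = 2*F*(2051 + N)/9)
j(660, 423)/(-2376913) + I(227)/(-4850315) = ((2/9)*423*(2051 + 660))/(-2376913) + (-132 + 227)/(-4850315) = ((2/9)*423*2711)*(-1/2376913) + 95*(-1/4850315) = 254834*(-1/2376913) - 19/970063 = -254834/2376913 - 19/970063 = -247250195889/2305755355519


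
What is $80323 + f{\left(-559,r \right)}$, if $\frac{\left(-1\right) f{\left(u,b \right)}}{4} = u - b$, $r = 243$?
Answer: $83531$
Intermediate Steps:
$f{\left(u,b \right)} = - 4 u + 4 b$ ($f{\left(u,b \right)} = - 4 \left(u - b\right) = - 4 u + 4 b$)
$80323 + f{\left(-559,r \right)} = 80323 + \left(\left(-4\right) \left(-559\right) + 4 \cdot 243\right) = 80323 + \left(2236 + 972\right) = 80323 + 3208 = 83531$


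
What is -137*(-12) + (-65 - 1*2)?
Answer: 1577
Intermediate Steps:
-137*(-12) + (-65 - 1*2) = 1644 + (-65 - 2) = 1644 - 67 = 1577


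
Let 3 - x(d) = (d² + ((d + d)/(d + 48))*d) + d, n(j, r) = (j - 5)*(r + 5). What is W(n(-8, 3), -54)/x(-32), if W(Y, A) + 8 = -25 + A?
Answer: 87/1117 ≈ 0.077887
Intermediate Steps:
n(j, r) = (-5 + j)*(5 + r)
x(d) = 3 - d - d² - 2*d²/(48 + d) (x(d) = 3 - ((d² + ((d + d)/(d + 48))*d) + d) = 3 - ((d² + ((2*d)/(48 + d))*d) + d) = 3 - ((d² + (2*d/(48 + d))*d) + d) = 3 - ((d² + 2*d²/(48 + d)) + d) = 3 - (d + d² + 2*d²/(48 + d)) = 3 + (-d - d² - 2*d²/(48 + d)) = 3 - d - d² - 2*d²/(48 + d))
W(Y, A) = -33 + A (W(Y, A) = -8 + (-25 + A) = -33 + A)
W(n(-8, 3), -54)/x(-32) = (-33 - 54)/(((144 - 1*(-32)³ - 51*(-32)² - 45*(-32))/(48 - 32))) = -87*16/(144 - 1*(-32768) - 51*1024 + 1440) = -87*16/(144 + 32768 - 52224 + 1440) = -87/((1/16)*(-17872)) = -87/(-1117) = -87*(-1/1117) = 87/1117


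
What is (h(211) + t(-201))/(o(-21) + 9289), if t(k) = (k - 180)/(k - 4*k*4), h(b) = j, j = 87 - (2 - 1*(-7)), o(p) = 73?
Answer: 78263/9408810 ≈ 0.0083181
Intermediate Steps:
j = 78 (j = 87 - (2 + 7) = 87 - 1*9 = 87 - 9 = 78)
h(b) = 78
t(k) = -(-180 + k)/(15*k) (t(k) = (-180 + k)/(k - 16*k) = (-180 + k)/((-15*k)) = (-180 + k)*(-1/(15*k)) = -(-180 + k)/(15*k))
(h(211) + t(-201))/(o(-21) + 9289) = (78 + (1/15)*(180 - 1*(-201))/(-201))/(73 + 9289) = (78 + (1/15)*(-1/201)*(180 + 201))/9362 = (78 + (1/15)*(-1/201)*381)*(1/9362) = (78 - 127/1005)*(1/9362) = (78263/1005)*(1/9362) = 78263/9408810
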